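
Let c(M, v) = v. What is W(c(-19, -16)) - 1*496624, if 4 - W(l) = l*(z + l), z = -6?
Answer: -496972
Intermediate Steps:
W(l) = 4 - l*(-6 + l)
W(c(-19, -16)) - 1*496624 = (4 - 1*(-16)**2 + 6*(-16)) - 1*496624 = (4 - 1*256 - 96) - 496624 = (4 - 256 - 96) - 496624 = -348 - 496624 = -496972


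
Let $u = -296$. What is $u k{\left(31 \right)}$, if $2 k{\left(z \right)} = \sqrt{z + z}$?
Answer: $- 148 \sqrt{62} \approx -1165.4$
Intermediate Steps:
$k{\left(z \right)} = \frac{\sqrt{2} \sqrt{z}}{2}$ ($k{\left(z \right)} = \frac{\sqrt{z + z}}{2} = \frac{\sqrt{2 z}}{2} = \frac{\sqrt{2} \sqrt{z}}{2}$)
$u k{\left(31 \right)} = - 296 \frac{\sqrt{2} \sqrt{31}}{2} = - 296 \frac{\sqrt{62}}{2} = - 148 \sqrt{62}$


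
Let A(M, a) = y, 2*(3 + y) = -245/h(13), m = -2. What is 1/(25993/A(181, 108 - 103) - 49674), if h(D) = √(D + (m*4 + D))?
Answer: -5772311/286091541570 + 74921*√2/286091541570 ≈ -1.9806e-5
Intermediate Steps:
h(D) = √(-8 + 2*D) (h(D) = √(D + (-2*4 + D)) = √(D + (-8 + D)) = √(-8 + 2*D))
y = -3 - 245*√2/12 (y = -3 + (-245/√(-8 + 2*13))/2 = -3 + (-245/√(-8 + 26))/2 = -3 + (-245*√2/6)/2 = -3 - 245*√2/12 ≈ -31.874)
A(M, a) = -3 - 245*√2/12
1/(25993/A(181, 108 - 103) - 49674) = 1/(25993/(-3 - 245*√2/12) - 49674) = 1/(-49674 + 25993/(-3 - 245*√2/12))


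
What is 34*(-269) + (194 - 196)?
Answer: -9148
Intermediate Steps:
34*(-269) + (194 - 196) = -9146 - 2 = -9148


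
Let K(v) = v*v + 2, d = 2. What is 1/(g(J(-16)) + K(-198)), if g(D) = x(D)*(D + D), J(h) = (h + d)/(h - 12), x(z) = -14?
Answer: 1/39192 ≈ 2.5515e-5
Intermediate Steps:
J(h) = (2 + h)/(-12 + h) (J(h) = (h + 2)/(h - 12) = (2 + h)/(-12 + h))
K(v) = 2 + v² (K(v) = v² + 2 = 2 + v²)
g(D) = -28*D (g(D) = -14*(D + D) = -28*D)
1/(g(J(-16)) + K(-198)) = 1/(-28*(2 - 16)/(-12 - 16) + (2 + (-198)²)) = 1/(-28*(-14)/(-28) + (2 + 39204)) = 1/(-(-1)*(-14) + 39206) = 1/(-28*½ + 39206) = 1/(-14 + 39206) = 1/39192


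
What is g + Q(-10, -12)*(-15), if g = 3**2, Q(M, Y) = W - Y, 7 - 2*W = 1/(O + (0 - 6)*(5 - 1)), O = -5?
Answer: -6489/29 ≈ -223.76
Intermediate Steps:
W = 102/29 (W = 7/2 - 1/(2*(-5 + (0 - 6)*(5 - 1))) = 7/2 - 1/(2*(-5 - 6*4)) = 7/2 - 1/(2*(-5 - 24)) = 7/2 - 1/2/(-29) = 7/2 - 1/2*(-1/29) = 7/2 + 1/58 = 102/29 ≈ 3.5172)
Q(M, Y) = 102/29 - Y
g = 9
g + Q(-10, -12)*(-15) = 9 + (102/29 - 1*(-12))*(-15) = 9 + (102/29 + 12)*(-15) = 9 + (450/29)*(-15) = 9 - 6750/29 = -6489/29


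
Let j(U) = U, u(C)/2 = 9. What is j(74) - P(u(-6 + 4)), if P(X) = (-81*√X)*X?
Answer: 74 + 4374*√2 ≈ 6259.8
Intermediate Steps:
u(C) = 18 (u(C) = 2*9 = 18)
P(X) = -81*X^(3/2)
j(74) - P(u(-6 + 4)) = 74 - (-81)*18^(3/2) = 74 - (-81)*54*√2 = 74 - (-4374)*√2 = 74 + 4374*√2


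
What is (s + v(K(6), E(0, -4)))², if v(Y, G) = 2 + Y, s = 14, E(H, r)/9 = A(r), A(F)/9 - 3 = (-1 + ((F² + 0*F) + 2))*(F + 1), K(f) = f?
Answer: 484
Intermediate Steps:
A(F) = 27 + 9*(1 + F)*(1 + F²) (A(F) = 27 + 9*((-1 + ((F² + 0*F) + 2))*(F + 1)) = 27 + 9*((-1 + ((F² + 0) + 2))*(1 + F)) = 27 + 9*((-1 + (F² + 2))*(1 + F)) = 27 + 9*((-1 + (2 + F²))*(1 + F)) = 27 + 9*((1 + F²)*(1 + F)) = 27 + 9*((1 + F)*(1 + F²)) = 27 + 9*(1 + F)*(1 + F²))
E(H, r) = 324 + 81*r + 81*r² + 81*r³ (E(H, r) = 9*(36 + 9*r + 9*r² + 9*r³) = 324 + 81*r + 81*r² + 81*r³)
(s + v(K(6), E(0, -4)))² = (14 + (2 + 6))² = (14 + 8)² = 22² = 484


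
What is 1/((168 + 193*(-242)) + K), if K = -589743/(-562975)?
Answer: -80425/3742734401 ≈ -2.1488e-5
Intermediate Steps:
K = 84249/80425 (K = -589743*(-1/562975) = 84249/80425 ≈ 1.0475)
1/((168 + 193*(-242)) + K) = 1/((168 + 193*(-242)) + 84249/80425) = 1/((168 - 46706) + 84249/80425) = 1/(-46538 + 84249/80425) = 1/(-3742734401/80425) = -80425/3742734401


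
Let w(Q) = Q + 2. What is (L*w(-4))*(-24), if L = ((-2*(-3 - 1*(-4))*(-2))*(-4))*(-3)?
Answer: 2304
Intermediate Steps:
w(Q) = 2 + Q
L = 48 (L = ((-2*(-3 + 4)*(-2))*(-4))*(-3) = ((-2*1*(-2))*(-4))*(-3) = (-2*(-2)*(-4))*(-3) = (4*(-4))*(-3) = -16*(-3) = 48)
(L*w(-4))*(-24) = (48*(2 - 4))*(-24) = (48*(-2))*(-24) = -96*(-24) = 2304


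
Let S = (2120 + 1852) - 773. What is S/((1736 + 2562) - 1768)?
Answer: 3199/2530 ≈ 1.2644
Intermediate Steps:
S = 3199 (S = 3972 - 773 = 3199)
S/((1736 + 2562) - 1768) = 3199/((1736 + 2562) - 1768) = 3199/(4298 - 1768) = 3199/2530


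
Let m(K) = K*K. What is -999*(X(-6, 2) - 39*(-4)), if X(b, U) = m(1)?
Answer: -156843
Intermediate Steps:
m(K) = K**2
X(b, U) = 1 (X(b, U) = 1**2 = 1)
-999*(X(-6, 2) - 39*(-4)) = -999*(1 - 39*(-4)) = -999*(1 + 156) = -999*157 = -156843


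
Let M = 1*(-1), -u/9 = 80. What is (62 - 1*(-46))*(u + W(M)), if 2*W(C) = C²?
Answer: -77706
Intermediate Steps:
u = -720 (u = -9*80 = -720)
M = -1
W(C) = C²/2
(62 - 1*(-46))*(u + W(M)) = (62 - 1*(-46))*(-720 + (½)*(-1)²) = (62 + 46)*(-720 + (½)*1) = 108*(-720 + ½) = 108*(-1439/2) = -77706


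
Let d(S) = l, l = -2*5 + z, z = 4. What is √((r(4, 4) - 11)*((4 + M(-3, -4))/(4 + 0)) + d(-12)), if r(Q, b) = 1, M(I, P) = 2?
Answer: I*√21 ≈ 4.5826*I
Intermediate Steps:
l = -6 (l = -2*5 + 4 = -10 + 4 = -6)
d(S) = -6
√((r(4, 4) - 11)*((4 + M(-3, -4))/(4 + 0)) + d(-12)) = √((1 - 11)*((4 + 2)/(4 + 0)) - 6) = √(-60/4 - 6) = √(-10*3/2 - 6) = √(-15 - 6) = √(-21) = I*√21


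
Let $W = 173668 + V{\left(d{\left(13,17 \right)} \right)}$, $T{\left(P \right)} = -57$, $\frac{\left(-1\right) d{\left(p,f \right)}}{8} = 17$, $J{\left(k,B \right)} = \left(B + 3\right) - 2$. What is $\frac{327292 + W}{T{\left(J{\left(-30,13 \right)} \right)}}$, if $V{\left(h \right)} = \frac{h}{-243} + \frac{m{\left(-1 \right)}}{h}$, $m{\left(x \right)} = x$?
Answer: $- \frac{16555744819}{1883736} \approx -8788.8$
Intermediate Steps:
$J{\left(k,B \right)} = 1 + B$ ($J{\left(k,B \right)} = \left(3 + B\right) - 2 = 1 + B$)
$d{\left(p,f \right)} = -136$ ($d{\left(p,f \right)} = \left(-8\right) 17 = -136$)
$V{\left(h \right)} = - \frac{1}{h} - \frac{h}{243}$ ($V{\left(h \right)} = \frac{h}{-243} - \frac{1}{h} = h \left(- \frac{1}{243}\right) - \frac{1}{h} = - \frac{h}{243} - \frac{1}{h} = - \frac{1}{h} - \frac{h}{243}$)
$W = \frac{5739398803}{33048}$ ($W = 173668 - - \frac{18739}{33048} = 173668 + \left(\left(-1\right) \left(- \frac{1}{136}\right) + \frac{136}{243}\right) = 173668 + \left(\frac{1}{136} + \frac{136}{243}\right) = 173668 + \frac{18739}{33048} = \frac{5739398803}{33048} \approx 1.7367 \cdot 10^{5}$)
$\frac{327292 + W}{T{\left(J{\left(-30,13 \right)} \right)}} = \frac{327292 + \frac{5739398803}{33048}}{-57} = \frac{16555744819}{33048} \left(- \frac{1}{57}\right) = - \frac{16555744819}{1883736}$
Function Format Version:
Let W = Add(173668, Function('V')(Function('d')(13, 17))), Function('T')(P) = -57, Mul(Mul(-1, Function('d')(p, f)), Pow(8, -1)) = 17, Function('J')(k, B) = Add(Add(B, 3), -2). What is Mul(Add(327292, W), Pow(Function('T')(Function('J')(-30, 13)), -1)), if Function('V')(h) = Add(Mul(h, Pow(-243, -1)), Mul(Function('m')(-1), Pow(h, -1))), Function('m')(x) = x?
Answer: Rational(-16555744819, 1883736) ≈ -8788.8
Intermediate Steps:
Function('J')(k, B) = Add(1, B) (Function('J')(k, B) = Add(Add(3, B), -2) = Add(1, B))
Function('d')(p, f) = -136 (Function('d')(p, f) = Mul(-8, 17) = -136)
Function('V')(h) = Add(Mul(-1, Pow(h, -1)), Mul(Rational(-1, 243), h)) (Function('V')(h) = Add(Mul(h, Pow(-243, -1)), Mul(-1, Pow(h, -1))) = Add(Mul(h, Rational(-1, 243)), Mul(-1, Pow(h, -1))) = Add(Mul(Rational(-1, 243), h), Mul(-1, Pow(h, -1))) = Add(Mul(-1, Pow(h, -1)), Mul(Rational(-1, 243), h)))
W = Rational(5739398803, 33048) (W = Add(173668, Add(Mul(-1, Pow(-136, -1)), Mul(Rational(-1, 243), -136))) = Add(173668, Add(Mul(-1, Rational(-1, 136)), Rational(136, 243))) = Add(173668, Add(Rational(1, 136), Rational(136, 243))) = Add(173668, Rational(18739, 33048)) = Rational(5739398803, 33048) ≈ 1.7367e+5)
Mul(Add(327292, W), Pow(Function('T')(Function('J')(-30, 13)), -1)) = Mul(Add(327292, Rational(5739398803, 33048)), Pow(-57, -1)) = Mul(Rational(16555744819, 33048), Rational(-1, 57)) = Rational(-16555744819, 1883736)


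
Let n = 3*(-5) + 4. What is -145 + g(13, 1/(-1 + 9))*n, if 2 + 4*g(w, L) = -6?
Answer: -123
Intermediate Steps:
n = -11 (n = -15 + 4 = -11)
g(w, L) = -2 (g(w, L) = -½ + (¼)*(-6) = -½ - 3/2 = -2)
-145 + g(13, 1/(-1 + 9))*n = -145 - 2*(-11) = -145 + 22 = -123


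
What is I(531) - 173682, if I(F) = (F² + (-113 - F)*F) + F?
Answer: -233154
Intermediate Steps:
I(F) = F + F² + F*(-113 - F) (I(F) = (F² + F*(-113 - F)) + F = F + F² + F*(-113 - F))
I(531) - 173682 = -112*531 - 173682 = -59472 - 173682 = -233154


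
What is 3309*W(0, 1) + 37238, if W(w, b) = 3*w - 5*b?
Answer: 20693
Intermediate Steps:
W(w, b) = -5*b + 3*w
3309*W(0, 1) + 37238 = 3309*(-5*1 + 3*0) + 37238 = 3309*(-5 + 0) + 37238 = 3309*(-5) + 37238 = -16545 + 37238 = 20693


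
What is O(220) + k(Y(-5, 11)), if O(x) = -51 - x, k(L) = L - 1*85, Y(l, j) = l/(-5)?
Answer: -355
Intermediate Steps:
Y(l, j) = -l/5 (Y(l, j) = l*(-⅕) = -l/5)
k(L) = -85 + L (k(L) = L - 85 = -85 + L)
O(220) + k(Y(-5, 11)) = (-51 - 1*220) + (-85 - ⅕*(-5)) = (-51 - 220) + (-85 + 1) = -271 - 84 = -355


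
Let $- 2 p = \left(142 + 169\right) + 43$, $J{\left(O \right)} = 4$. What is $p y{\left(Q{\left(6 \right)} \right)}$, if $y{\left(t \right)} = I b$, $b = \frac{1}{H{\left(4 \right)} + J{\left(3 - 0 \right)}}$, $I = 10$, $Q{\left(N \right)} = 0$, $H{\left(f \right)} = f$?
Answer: $- \frac{885}{4} \approx -221.25$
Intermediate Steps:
$p = -177$ ($p = - \frac{\left(142 + 169\right) + 43}{2} = - \frac{311 + 43}{2} = \left(- \frac{1}{2}\right) 354 = -177$)
$b = \frac{1}{8}$ ($b = \frac{1}{4 + 4} = \frac{1}{8} \approx 0.125$)
$y{\left(t \right)} = \frac{5}{4}$ ($y{\left(t \right)} = 10 \cdot \frac{1}{8} = \frac{5}{4}$)
$p y{\left(Q{\left(6 \right)} \right)} = \left(-177\right) \frac{5}{4} = - \frac{885}{4}$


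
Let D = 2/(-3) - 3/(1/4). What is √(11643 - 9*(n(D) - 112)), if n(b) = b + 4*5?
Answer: √12585 ≈ 112.18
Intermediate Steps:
D = -38/3 (D = 2*(-⅓) - 3/¼ = -⅔ - 3*4 = -⅔ - 12 = -38/3 ≈ -12.667)
n(b) = 20 + b (n(b) = b + 20 = 20 + b)
√(11643 - 9*(n(D) - 112)) = √(11643 - 9*((20 - 38/3) - 112)) = √(11643 - 9*(22/3 - 112)) = √(11643 - 9*(-314/3)) = √(11643 + 942) = √12585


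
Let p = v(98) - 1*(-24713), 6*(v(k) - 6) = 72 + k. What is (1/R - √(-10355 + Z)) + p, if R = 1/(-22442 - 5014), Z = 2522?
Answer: -8126/3 - I*√7833 ≈ -2708.7 - 88.504*I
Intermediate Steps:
v(k) = 18 + k/6 (v(k) = 6 + (72 + k)/6 = 6 + (12 + k/6) = 18 + k/6)
p = 74242/3 (p = (18 + (⅙)*98) - 1*(-24713) = (18 + 49/3) + 24713 = 103/3 + 24713 = 74242/3 ≈ 24747.)
R = -1/27456 (R = 1/(-27456) = -1/27456 ≈ -3.6422e-5)
(1/R - √(-10355 + Z)) + p = (1/(-1/27456) - √(-10355 + 2522)) + 74242/3 = (-27456 - √(-7833)) + 74242/3 = (-27456 - I*√7833) + 74242/3 = -8126/3 - I*√7833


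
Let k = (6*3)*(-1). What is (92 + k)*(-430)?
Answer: -31820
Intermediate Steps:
k = -18 (k = 18*(-1) = -18)
(92 + k)*(-430) = (92 - 18)*(-430) = 74*(-430) = -31820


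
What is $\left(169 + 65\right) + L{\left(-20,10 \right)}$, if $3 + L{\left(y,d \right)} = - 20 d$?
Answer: $31$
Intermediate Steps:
$L{\left(y,d \right)} = -3 - 20 d$
$\left(169 + 65\right) + L{\left(-20,10 \right)} = \left(169 + 65\right) - 203 = 234 - 203 = 31$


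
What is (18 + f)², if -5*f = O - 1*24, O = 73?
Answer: 1681/25 ≈ 67.240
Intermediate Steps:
f = -49/5 (f = -(73 - 1*24)/5 = -(73 - 24)/5 = -⅕*49 = -49/5 ≈ -9.8000)
(18 + f)² = (18 - 49/5)² = (41/5)² = 1681/25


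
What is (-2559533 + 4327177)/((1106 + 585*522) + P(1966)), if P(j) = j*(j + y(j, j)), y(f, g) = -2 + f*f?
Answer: 441911/1900766099 ≈ 0.00023249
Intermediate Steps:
y(f, g) = -2 + f**2
P(j) = j*(-2 + j + j**2) (P(j) = j*(j + (-2 + j**2)) = j*(-2 + j + j**2))
(-2559533 + 4327177)/((1106 + 585*522) + P(1966)) = (-2559533 + 4327177)/((1106 + 585*522) + 1966*(-2 + 1966 + 1966**2)) = 1767644/((1106 + 305370) + 1966*(-2 + 1966 + 3865156)) = 1767644/(306476 + 1966*3867120) = 1767644/(306476 + 7602757920) = 1767644/7603064396 = 1767644*(1/7603064396) = 441911/1900766099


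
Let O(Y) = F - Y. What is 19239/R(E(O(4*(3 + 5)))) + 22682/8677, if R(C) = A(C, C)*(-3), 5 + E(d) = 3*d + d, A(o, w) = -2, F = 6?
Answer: 55690965/17354 ≈ 3209.1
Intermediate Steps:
O(Y) = 6 - Y
E(d) = -5 + 4*d (E(d) = -5 + (3*d + d) = -5 + 4*d)
R(C) = 6 (R(C) = -2*(-3) = 6)
19239/R(E(O(4*(3 + 5)))) + 22682/8677 = 19239/6 + 22682/8677 = 19239*(⅙) + 22682*(1/8677) = 6413/2 + 22682/8677 = 55690965/17354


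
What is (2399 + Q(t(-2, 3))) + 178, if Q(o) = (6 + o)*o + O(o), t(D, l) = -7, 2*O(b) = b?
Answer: 5161/2 ≈ 2580.5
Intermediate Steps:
O(b) = b/2
Q(o) = o/2 + o*(6 + o) (Q(o) = (6 + o)*o + o/2 = o*(6 + o) + o/2 = o/2 + o*(6 + o))
(2399 + Q(t(-2, 3))) + 178 = (2399 + (1/2)*(-7)*(13 + 2*(-7))) + 178 = (2399 + (1/2)*(-7)*(13 - 14)) + 178 = (2399 + (1/2)*(-7)*(-1)) + 178 = (2399 + 7/2) + 178 = 4805/2 + 178 = 5161/2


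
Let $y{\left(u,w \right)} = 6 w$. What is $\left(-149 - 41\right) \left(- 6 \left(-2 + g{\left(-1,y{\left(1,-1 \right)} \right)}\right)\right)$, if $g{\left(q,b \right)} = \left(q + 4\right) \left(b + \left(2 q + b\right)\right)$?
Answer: $-50160$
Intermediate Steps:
$g{\left(q,b \right)} = \left(4 + q\right) \left(2 b + 2 q\right)$ ($g{\left(q,b \right)} = \left(4 + q\right) \left(b + \left(b + 2 q\right)\right) = \left(4 + q\right) \left(2 b + 2 q\right)$)
$\left(-149 - 41\right) \left(- 6 \left(-2 + g{\left(-1,y{\left(1,-1 \right)} \right)}\right)\right) = \left(-149 - 41\right) \left(- 6 \left(-2 + \left(2 \left(-1\right)^{2} + 8 \cdot 6 \left(-1\right) + 8 \left(-1\right) + 2 \cdot 6 \left(-1\right) \left(-1\right)\right)\right)\right) = - 190 \left(- 6 \left(-2 + \left(2 \cdot 1 + 8 \left(-6\right) - 8 + 2 \left(-6\right) \left(-1\right)\right)\right)\right) = - 190 \left(- 6 \left(-2 + \left(2 - 48 - 8 + 12\right)\right)\right) = - 190 \left(- 6 \left(-2 - 42\right)\right) = - 190 \left(\left(-6\right) \left(-44\right)\right) = \left(-190\right) 264 = -50160$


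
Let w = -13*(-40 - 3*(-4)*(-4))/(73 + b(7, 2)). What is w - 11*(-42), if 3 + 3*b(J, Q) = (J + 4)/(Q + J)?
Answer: 934098/1955 ≈ 477.80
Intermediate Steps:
b(J, Q) = -1 + (4 + J)/(3*(J + Q)) (b(J, Q) = -1 + ((J + 4)/(Q + J))/3 = -1 + ((4 + J)/(J + Q))/3 = -1 + (4 + J)/(3*(J + Q)))
w = 30888/1955 (w = -13*(-40 - 3*(-4)*(-4))/(73 + (4/3 - 1*2 - ⅔*7)/(7 + 2)) = -13*(-40 + 12*(-4))/(73 + (4/3 - 2 - 14/3)/9) = -13*(-40 - 48)/(73 + (⅑)*(-16/3)) = -(-1144)/(73 - 16/27) = -(-1144)/1955/27 = -(-1144)*27/1955 = -13*(-2376/1955) = 30888/1955 ≈ 15.799)
w - 11*(-42) = 30888/1955 - 11*(-42) = 30888/1955 + 462 = 934098/1955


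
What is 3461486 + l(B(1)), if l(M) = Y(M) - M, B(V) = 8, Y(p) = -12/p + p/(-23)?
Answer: 159227903/46 ≈ 3.4615e+6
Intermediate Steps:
Y(p) = -12/p - p/23 (Y(p) = -12/p + p*(-1/23) = -12/p - p/23)
l(M) = -12/M - 24*M/23 (l(M) = (-12/M - M/23) - M = -12/M - 24*M/23)
3461486 + l(B(1)) = 3461486 + (-12/8 - 24/23*8) = 3461486 + (-12*⅛ - 192/23) = 3461486 + (-3/2 - 192/23) = 3461486 - 453/46 = 159227903/46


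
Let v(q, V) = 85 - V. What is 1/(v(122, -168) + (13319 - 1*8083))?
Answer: 1/5489 ≈ 0.00018218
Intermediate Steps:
1/(v(122, -168) + (13319 - 1*8083)) = 1/((85 - 1*(-168)) + (13319 - 1*8083)) = 1/((85 + 168) + (13319 - 8083)) = 1/(253 + 5236) = 1/5489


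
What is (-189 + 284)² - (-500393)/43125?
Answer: 389703518/43125 ≈ 9036.6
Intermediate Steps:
(-189 + 284)² - (-500393)/43125 = 95² - (-500393)/43125 = 9025 - 1*(-500393/43125) = 9025 + 500393/43125 = 389703518/43125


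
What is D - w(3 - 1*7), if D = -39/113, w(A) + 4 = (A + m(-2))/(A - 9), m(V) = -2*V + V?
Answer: 5143/1469 ≈ 3.5010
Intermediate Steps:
m(V) = -V
w(A) = -4 + (2 + A)/(-9 + A) (w(A) = -4 + (A - 1*(-2))/(A - 9) = -4 + (A + 2)/(-9 + A) = -4 + (2 + A)/(-9 + A))
D = -39/113 (D = -39*1/113 = -39/113 ≈ -0.34513)
D - w(3 - 1*7) = -39/113 - (38 - 3*(3 - 1*7))/(-9 + (3 - 1*7)) = -39/113 - (38 - 3*(3 - 7))/(-9 + (3 - 7)) = -39/113 - (38 - 3*(-4))/(-9 - 4) = -39/113 - (38 + 12)/(-13) = -39/113 - (-1)*50/13 = -39/113 - 1*(-50/13) = -39/113 + 50/13 = 5143/1469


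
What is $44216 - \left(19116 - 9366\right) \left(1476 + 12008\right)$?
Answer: $-131424784$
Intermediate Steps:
$44216 - \left(19116 - 9366\right) \left(1476 + 12008\right) = 44216 - 9750 \cdot 13484 = 44216 - 131469000 = -131424784$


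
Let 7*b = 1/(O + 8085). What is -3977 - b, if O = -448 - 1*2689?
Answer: -137747373/34636 ≈ -3977.0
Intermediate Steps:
O = -3137 (O = -448 - 2689 = -3137)
b = 1/34636 (b = 1/(7*(-3137 + 8085)) = (1/7)/4948 = (1/7)*(1/4948) = 1/34636 ≈ 2.8872e-5)
-3977 - b = -3977 - 1*1/34636 = -3977 - 1/34636 = -137747373/34636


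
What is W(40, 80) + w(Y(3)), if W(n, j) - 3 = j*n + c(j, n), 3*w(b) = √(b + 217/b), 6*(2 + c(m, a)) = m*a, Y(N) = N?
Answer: 11203/3 + √678/9 ≈ 3737.2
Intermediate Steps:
c(m, a) = -2 + a*m/6 (c(m, a) = -2 + (m*a)/6 = -2 + (a*m)/6 = -2 + a*m/6)
w(b) = √(b + 217/b)/3
W(n, j) = 1 + 7*j*n/6 (W(n, j) = 3 + (j*n + (-2 + n*j/6)) = 3 + (j*n + (-2 + j*n/6)) = 3 + (-2 + 7*j*n/6) = 1 + 7*j*n/6)
W(40, 80) + w(Y(3)) = (1 + (7/6)*80*40) + √(3 + 217/3)/3 = (1 + 11200/3) + √(3 + 217*(⅓))/3 = 11203/3 + √(3 + 217/3)/3 = 11203/3 + √(226/3)/3 = 11203/3 + (√678/3)/3 = 11203/3 + √678/9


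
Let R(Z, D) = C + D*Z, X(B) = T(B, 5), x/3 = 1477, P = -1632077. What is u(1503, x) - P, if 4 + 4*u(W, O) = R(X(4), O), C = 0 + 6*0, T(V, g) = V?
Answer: 1636507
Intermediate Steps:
x = 4431 (x = 3*1477 = 4431)
C = 0 (C = 0 + 0 = 0)
X(B) = B
R(Z, D) = D*Z (R(Z, D) = 0 + D*Z = D*Z)
u(W, O) = -1 + O (u(W, O) = -1 + (O*4)/4 = -1 + (4*O)/4 = -1 + O)
u(1503, x) - P = (-1 + 4431) - 1*(-1632077) = 4430 + 1632077 = 1636507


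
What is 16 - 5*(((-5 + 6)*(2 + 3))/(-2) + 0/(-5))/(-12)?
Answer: 359/24 ≈ 14.958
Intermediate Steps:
16 - 5*(((-5 + 6)*(2 + 3))/(-2) + 0/(-5))/(-12) = 16 - 5*((1*5)*(-½) + 0*(-⅕))*(-1)/12 = 16 - 5*(5*(-½) + 0)*(-1)/12 = 16 - 5*(-5/2 + 0)*(-1)/12 = 16 - (-25)*(-1)/(2*12) = 16 - 5*5/24 = 16 - 25/24 = 359/24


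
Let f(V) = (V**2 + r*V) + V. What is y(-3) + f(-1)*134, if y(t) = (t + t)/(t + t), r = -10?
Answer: 1341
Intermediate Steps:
f(V) = V**2 - 9*V (f(V) = (V**2 - 10*V) + V = V**2 - 9*V)
y(t) = 1 (y(t) = (2*t)/((2*t)) = (2*t)*(1/(2*t)) = 1)
y(-3) + f(-1)*134 = 1 - (-9 - 1)*134 = 1 - 1*(-10)*134 = 1 + 10*134 = 1 + 1340 = 1341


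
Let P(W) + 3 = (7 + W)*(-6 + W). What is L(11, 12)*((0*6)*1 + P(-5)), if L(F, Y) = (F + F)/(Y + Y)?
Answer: -275/12 ≈ -22.917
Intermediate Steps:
P(W) = -3 + (-6 + W)*(7 + W) (P(W) = -3 + (7 + W)*(-6 + W) = -3 + (-6 + W)*(7 + W))
L(F, Y) = F/Y (L(F, Y) = (2*F)/((2*Y)) = (2*F)*(1/(2*Y)) = F/Y)
L(11, 12)*((0*6)*1 + P(-5)) = (11/12)*((0*6)*1 + (-45 - 5 + (-5)²)) = (11*(1/12))*(0*1 + (-45 - 5 + 25)) = 11*(0 - 25)/12 = (11/12)*(-25) = -275/12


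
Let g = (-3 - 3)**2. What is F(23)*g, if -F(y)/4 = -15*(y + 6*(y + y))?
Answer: 645840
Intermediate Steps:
g = 36 (g = (-6)**2 = 36)
F(y) = 780*y (F(y) = -(-60)*(y + 6*(y + y)) = -(-60)*(y + 6*(2*y)) = -(-60)*(y + 12*y) = -(-60)*13*y = -(-780)*y = 780*y)
F(23)*g = (780*23)*36 = 17940*36 = 645840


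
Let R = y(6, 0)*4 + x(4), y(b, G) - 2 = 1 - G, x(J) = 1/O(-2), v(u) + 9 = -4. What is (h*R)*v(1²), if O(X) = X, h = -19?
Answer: 5681/2 ≈ 2840.5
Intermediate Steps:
v(u) = -13 (v(u) = -9 - 4 = -13)
x(J) = -½ (x(J) = 1/(-2) = -½)
y(b, G) = 3 - G (y(b, G) = 2 + (1 - G) = 3 - G)
R = 23/2 (R = (3 - 1*0)*4 - ½ = (3 + 0)*4 - ½ = 3*4 - ½ = 12 - ½ = 23/2 ≈ 11.500)
(h*R)*v(1²) = -19*23/2*(-13) = -437/2*(-13) = 5681/2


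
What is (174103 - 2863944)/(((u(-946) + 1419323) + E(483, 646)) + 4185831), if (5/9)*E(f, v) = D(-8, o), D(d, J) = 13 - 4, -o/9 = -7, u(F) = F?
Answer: -13449205/28021121 ≈ -0.47997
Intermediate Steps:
o = 63 (o = -9*(-7) = 63)
D(d, J) = 9
E(f, v) = 81/5 (E(f, v) = (9/5)*9 = 81/5)
(174103 - 2863944)/(((u(-946) + 1419323) + E(483, 646)) + 4185831) = (174103 - 2863944)/(((-946 + 1419323) + 81/5) + 4185831) = -2689841/((1418377 + 81/5) + 4185831) = -2689841/(7091966/5 + 4185831) = -2689841/28021121/5 = -2689841*5/28021121 = -13449205/28021121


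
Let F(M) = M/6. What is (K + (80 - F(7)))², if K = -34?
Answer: 72361/36 ≈ 2010.0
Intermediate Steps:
F(M) = M/6 (F(M) = M*(⅙) = M/6)
(K + (80 - F(7)))² = (-34 + (80 - 7/6))² = (-34 + 473/6)² = (269/6)² = 72361/36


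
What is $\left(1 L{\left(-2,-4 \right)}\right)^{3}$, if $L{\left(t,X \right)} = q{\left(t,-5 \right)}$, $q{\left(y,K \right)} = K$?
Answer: $-125$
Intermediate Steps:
$L{\left(t,X \right)} = -5$
$\left(1 L{\left(-2,-4 \right)}\right)^{3} = \left(1 \left(-5\right)\right)^{3} = \left(-5\right)^{3} = -125$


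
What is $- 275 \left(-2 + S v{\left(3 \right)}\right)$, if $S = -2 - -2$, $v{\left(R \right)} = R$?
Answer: $550$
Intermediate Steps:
$S = 0$ ($S = -2 + 2 = 0$)
$- 275 \left(-2 + S v{\left(3 \right)}\right) = - 275 \left(-2 + 0 \cdot 3\right) = - 275 \left(-2 + 0\right) = \left(-275\right) \left(-2\right) = 550$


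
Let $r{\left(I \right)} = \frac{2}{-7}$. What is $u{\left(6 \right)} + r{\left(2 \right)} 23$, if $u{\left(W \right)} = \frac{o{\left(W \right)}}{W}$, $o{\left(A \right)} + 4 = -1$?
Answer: $- \frac{311}{42} \approx -7.4048$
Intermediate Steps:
$r{\left(I \right)} = - \frac{2}{7}$ ($r{\left(I \right)} = 2 \left(- \frac{1}{7}\right) = - \frac{2}{7}$)
$o{\left(A \right)} = -5$ ($o{\left(A \right)} = -4 - 1 = -5$)
$u{\left(W \right)} = - \frac{5}{W}$
$u{\left(6 \right)} + r{\left(2 \right)} 23 = - \frac{5}{6} - \frac{46}{7} = - \frac{311}{42}$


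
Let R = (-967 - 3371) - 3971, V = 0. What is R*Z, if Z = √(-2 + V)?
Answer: -8309*I*√2 ≈ -11751.0*I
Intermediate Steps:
R = -8309 (R = -4338 - 3971 = -8309)
Z = I*√2 (Z = √(-2 + 0) = √(-2) = I*√2 ≈ 1.4142*I)
R*Z = -8309*I*√2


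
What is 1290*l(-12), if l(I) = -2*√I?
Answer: -5160*I*√3 ≈ -8937.4*I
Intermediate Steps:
1290*l(-12) = 1290*(-4*I*√3) = -5160*I*√3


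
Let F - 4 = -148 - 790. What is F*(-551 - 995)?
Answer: 1443964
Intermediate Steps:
F = -934 (F = 4 + (-148 - 790) = 4 - 938 = -934)
F*(-551 - 995) = -934*(-551 - 995) = -934*(-1546) = 1443964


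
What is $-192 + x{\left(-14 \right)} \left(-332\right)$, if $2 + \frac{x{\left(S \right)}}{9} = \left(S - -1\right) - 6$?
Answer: $62556$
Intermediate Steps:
$x{\left(S \right)} = -63 + 9 S$ ($x{\left(S \right)} = -18 + 9 \left(\left(S - -1\right) - 6\right) = -18 + 9 \left(\left(S + 1\right) - 6\right) = -18 + 9 \left(\left(1 + S\right) - 6\right) = -18 + 9 \left(-5 + S\right) = -18 + \left(-45 + 9 S\right) = -63 + 9 S$)
$-192 + x{\left(-14 \right)} \left(-332\right) = -192 + \left(-63 + 9 \left(-14\right)\right) \left(-332\right) = -192 + \left(-63 - 126\right) \left(-332\right) = -192 - -62748 = -192 + 62748 = 62556$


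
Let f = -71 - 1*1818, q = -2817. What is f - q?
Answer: 928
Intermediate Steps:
f = -1889 (f = -71 - 1818 = -1889)
f - q = -1889 - 1*(-2817) = -1889 + 2817 = 928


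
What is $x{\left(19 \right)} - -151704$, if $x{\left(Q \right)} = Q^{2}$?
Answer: $152065$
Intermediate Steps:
$x{\left(19 \right)} - -151704 = 19^{2} - -151704 = 361 + 151704 = 152065$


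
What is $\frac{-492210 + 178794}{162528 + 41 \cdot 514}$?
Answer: $- \frac{156708}{91801} \approx -1.707$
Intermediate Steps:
$\frac{-492210 + 178794}{162528 + 41 \cdot 514} = - \frac{313416}{162528 + 21074} = - \frac{313416}{183602} = \left(-313416\right) \frac{1}{183602} = - \frac{156708}{91801}$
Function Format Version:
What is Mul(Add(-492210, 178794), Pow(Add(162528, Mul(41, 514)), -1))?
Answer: Rational(-156708, 91801) ≈ -1.7070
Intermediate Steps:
Mul(Add(-492210, 178794), Pow(Add(162528, Mul(41, 514)), -1)) = Mul(-313416, Pow(Add(162528, 21074), -1)) = Mul(-313416, Pow(183602, -1)) = Mul(-313416, Rational(1, 183602)) = Rational(-156708, 91801)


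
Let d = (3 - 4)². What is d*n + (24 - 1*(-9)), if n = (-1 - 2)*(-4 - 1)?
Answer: 48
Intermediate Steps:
d = 1 (d = (-1)² = 1)
n = 15 (n = -3*(-5) = 15)
d*n + (24 - 1*(-9)) = 1*15 + (24 - 1*(-9)) = 15 + (24 + 9) = 15 + 33 = 48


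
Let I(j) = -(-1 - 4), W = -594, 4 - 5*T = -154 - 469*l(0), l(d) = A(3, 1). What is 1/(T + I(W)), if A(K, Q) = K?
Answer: 1/318 ≈ 0.0031447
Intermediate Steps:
l(d) = 3
T = 313 (T = ⅘ - (-154 - 469*3)/5 = ⅘ - (-154 - 1407)/5 = ⅘ - ⅕*(-1561) = ⅘ + 1561/5 = 313)
I(j) = 5 (I(j) = -1*(-5) = 5)
1/(T + I(W)) = 1/(313 + 5) = 1/318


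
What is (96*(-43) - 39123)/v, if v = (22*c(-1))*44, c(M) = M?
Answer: 43251/968 ≈ 44.681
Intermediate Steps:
v = -968 (v = (22*(-1))*44 = -22*44 = -968)
(96*(-43) - 39123)/v = (96*(-43) - 39123)/(-968) = (-4128 - 39123)*(-1/968) = -43251*(-1/968) = 43251/968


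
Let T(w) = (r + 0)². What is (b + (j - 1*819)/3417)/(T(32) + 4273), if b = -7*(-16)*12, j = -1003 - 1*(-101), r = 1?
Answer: 4590727/14604258 ≈ 0.31434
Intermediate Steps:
T(w) = 1 (T(w) = (1 + 0)² = 1² = 1)
j = -902 (j = -1003 + 101 = -902)
b = 1344 (b = 112*12 = 1344)
(b + (j - 1*819)/3417)/(T(32) + 4273) = (1344 + (-902 - 1*819)/3417)/(1 + 4273) = (1344 + (-902 - 819)*(1/3417))/4274 = (1344 - 1721*1/3417)*(1/4274) = (1344 - 1721/3417)*(1/4274) = (4590727/3417)*(1/4274) = 4590727/14604258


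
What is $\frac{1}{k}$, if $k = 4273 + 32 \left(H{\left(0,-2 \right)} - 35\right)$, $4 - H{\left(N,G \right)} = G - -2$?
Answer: $\frac{1}{3281} \approx 0.00030479$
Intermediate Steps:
$H{\left(N,G \right)} = 2 - G$ ($H{\left(N,G \right)} = 4 - \left(G - -2\right) = 4 - \left(G + 2\right) = 4 - \left(2 + G\right) = 2 - G$)
$k = 3281$ ($k = 4273 + 32 \left(\left(2 - -2\right) - 35\right) = 4273 + 32 \left(\left(2 + 2\right) - 35\right) = 4273 + 32 \left(4 - 35\right) = 4273 + 32 \left(-31\right) = 4273 - 992 = 3281$)
$\frac{1}{k} = \frac{1}{3281}$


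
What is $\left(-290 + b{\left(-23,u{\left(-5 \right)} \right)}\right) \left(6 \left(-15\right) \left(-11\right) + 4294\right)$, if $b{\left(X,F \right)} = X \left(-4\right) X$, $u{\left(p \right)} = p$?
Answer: $-12713304$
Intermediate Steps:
$b{\left(X,F \right)} = - 4 X^{2}$ ($b{\left(X,F \right)} = - 4 X X = - 4 X^{2}$)
$\left(-290 + b{\left(-23,u{\left(-5 \right)} \right)}\right) \left(6 \left(-15\right) \left(-11\right) + 4294\right) = \left(-290 - 4 \left(-23\right)^{2}\right) \left(6 \left(-15\right) \left(-11\right) + 4294\right) = \left(-290 - 2116\right) \left(\left(-90\right) \left(-11\right) + 4294\right) = \left(-290 - 2116\right) \left(990 + 4294\right) = \left(-2406\right) 5284 = -12713304$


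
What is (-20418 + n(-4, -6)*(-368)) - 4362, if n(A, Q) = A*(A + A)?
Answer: -36556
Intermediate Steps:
n(A, Q) = 2*A² (n(A, Q) = A*(2*A) = 2*A²)
(-20418 + n(-4, -6)*(-368)) - 4362 = (-20418 + (2*(-4)²)*(-368)) - 4362 = (-20418 + (2*16)*(-368)) - 4362 = (-20418 + 32*(-368)) - 4362 = (-20418 - 11776) - 4362 = -32194 - 4362 = -36556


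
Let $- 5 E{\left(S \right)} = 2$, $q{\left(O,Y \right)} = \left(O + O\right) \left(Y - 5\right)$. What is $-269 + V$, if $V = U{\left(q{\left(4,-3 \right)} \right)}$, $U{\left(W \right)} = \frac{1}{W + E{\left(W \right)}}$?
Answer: $- \frac{86623}{322} \approx -269.02$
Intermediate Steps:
$q{\left(O,Y \right)} = 2 O \left(-5 + Y\right)$
$E{\left(S \right)} = - \frac{2}{5}$ ($E{\left(S \right)} = \left(- \frac{1}{5}\right) 2 = - \frac{2}{5}$)
$U{\left(W \right)} = \frac{1}{- \frac{2}{5} + W}$ ($U{\left(W \right)} = \frac{1}{W - \frac{2}{5}} = \frac{1}{- \frac{2}{5} + W}$)
$V = - \frac{5}{322}$ ($V = \frac{5}{-2 + 5 \cdot 2 \cdot 4 \left(-5 - 3\right)} = \frac{5}{-2 + 5 \cdot 2 \cdot 4 \left(-8\right)} = \frac{5}{-2 + 5 \left(-64\right)} = \frac{5}{-2 - 320} = \frac{5}{-322} = 5 \left(- \frac{1}{322}\right) = - \frac{5}{322} \approx -0.015528$)
$-269 + V = -269 - \frac{5}{322} = - \frac{86623}{322}$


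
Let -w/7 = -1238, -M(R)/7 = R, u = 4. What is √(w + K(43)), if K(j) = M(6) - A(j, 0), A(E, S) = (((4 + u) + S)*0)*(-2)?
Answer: 28*√11 ≈ 92.865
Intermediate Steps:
M(R) = -7*R
A(E, S) = 0 (A(E, S) = (((4 + 4) + S)*0)*(-2) = ((8 + S)*0)*(-2) = 0*(-2) = 0)
w = 8666 (w = -7*(-1238) = 8666)
K(j) = -42 (K(j) = -7*6 - 1*0 = -42 + 0 = -42)
√(w + K(43)) = √(8666 - 42) = √8624 = 28*√11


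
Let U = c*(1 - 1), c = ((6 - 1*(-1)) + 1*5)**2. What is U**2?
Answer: 0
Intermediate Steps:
c = 144 (c = ((6 + 1) + 5)**2 = (7 + 5)**2 = 12**2 = 144)
U = 0 (U = 144*(1 - 1) = 144*0 = 0)
U**2 = 0**2 = 0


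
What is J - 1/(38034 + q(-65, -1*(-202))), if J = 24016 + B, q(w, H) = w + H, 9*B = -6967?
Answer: 7984495258/343539 ≈ 23242.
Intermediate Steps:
B = -6967/9 (B = (⅑)*(-6967) = -6967/9 ≈ -774.11)
q(w, H) = H + w
J = 209177/9 (J = 24016 - 6967/9 = 209177/9 ≈ 23242.)
J - 1/(38034 + q(-65, -1*(-202))) = 209177/9 - 1/(38034 + (-1*(-202) - 65)) = 209177/9 - 1/(38034 + (202 - 65)) = 209177/9 - 1/(38034 + 137) = 209177/9 - 1/38171 = 7984495258/343539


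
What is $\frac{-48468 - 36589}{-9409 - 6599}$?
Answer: $\frac{2933}{552} \approx 5.3134$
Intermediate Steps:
$\frac{-48468 - 36589}{-9409 - 6599} = - \frac{85057}{-16008} = \left(-85057\right) \left(- \frac{1}{16008}\right) = \frac{2933}{552}$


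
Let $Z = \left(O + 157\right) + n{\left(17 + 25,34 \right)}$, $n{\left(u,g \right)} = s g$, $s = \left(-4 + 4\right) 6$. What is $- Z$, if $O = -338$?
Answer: $181$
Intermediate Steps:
$s = 0$ ($s = 0 \cdot 6 = 0$)
$n{\left(u,g \right)} = 0$ ($n{\left(u,g \right)} = 0 g = 0$)
$Z = -181$ ($Z = \left(-338 + 157\right) + 0 = -181 + 0 = -181$)
$- Z = \left(-1\right) \left(-181\right) = 181$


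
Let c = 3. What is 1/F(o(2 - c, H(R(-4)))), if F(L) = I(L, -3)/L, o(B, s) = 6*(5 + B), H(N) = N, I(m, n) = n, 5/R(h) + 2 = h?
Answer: -8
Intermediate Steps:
R(h) = 5/(-2 + h)
o(B, s) = 30 + 6*B
F(L) = -3/L
1/F(o(2 - c, H(R(-4)))) = 1/(-3/(30 + 6*(2 - 1*3))) = 1/(-3/(30 + 6*(2 - 3))) = 1/(-3/(30 + 6*(-1))) = 1/(-3/(30 - 6)) = 1/(-3/24) = 1/(-3*1/24) = 1/(-1/8) = -8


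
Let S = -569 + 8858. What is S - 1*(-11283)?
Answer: 19572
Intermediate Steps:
S = 8289
S - 1*(-11283) = 8289 - 1*(-11283) = 8289 + 11283 = 19572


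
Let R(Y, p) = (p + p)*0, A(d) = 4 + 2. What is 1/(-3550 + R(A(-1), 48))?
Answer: -1/3550 ≈ -0.00028169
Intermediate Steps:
A(d) = 6
R(Y, p) = 0 (R(Y, p) = (2*p)*0 = 0)
1/(-3550 + R(A(-1), 48)) = 1/(-3550 + 0) = 1/(-3550) = -1/3550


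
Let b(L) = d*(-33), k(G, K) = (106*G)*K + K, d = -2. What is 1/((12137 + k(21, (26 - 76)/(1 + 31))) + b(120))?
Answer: 16/139573 ≈ 0.00011464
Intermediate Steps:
k(G, K) = K + 106*G*K (k(G, K) = 106*G*K + K = K + 106*G*K)
b(L) = 66 (b(L) = -2*(-33) = 66)
1/((12137 + k(21, (26 - 76)/(1 + 31))) + b(120)) = 1/((12137 + ((26 - 76)/(1 + 31))*(1 + 106*21)) + 66) = 1/((12137 + (-50/32)*(1 + 2226)) + 66) = 1/((12137 - 50*1/32*2227) + 66) = 1/((12137 - 25/16*2227) + 66) = 1/((12137 - 55675/16) + 66) = 1/(138517/16 + 66) = 1/(139573/16) = 16/139573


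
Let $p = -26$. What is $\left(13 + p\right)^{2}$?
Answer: $169$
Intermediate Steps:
$\left(13 + p\right)^{2} = \left(13 - 26\right)^{2} = \left(-13\right)^{2} = 169$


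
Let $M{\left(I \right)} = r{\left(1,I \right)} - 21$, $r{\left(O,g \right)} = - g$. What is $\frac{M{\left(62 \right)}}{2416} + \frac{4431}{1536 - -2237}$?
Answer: $\frac{1484591}{1302224} \approx 1.14$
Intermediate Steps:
$M{\left(I \right)} = -21 - I$ ($M{\left(I \right)} = - I - 21 = -21 - I$)
$\frac{M{\left(62 \right)}}{2416} + \frac{4431}{1536 - -2237} = \frac{-21 - 62}{2416} + \frac{4431}{1536 - -2237} = \left(-21 - 62\right) \frac{1}{2416} + \frac{4431}{1536 + 2237} = \left(-83\right) \frac{1}{2416} + \frac{4431}{3773} = - \frac{83}{2416} + 4431 \cdot \frac{1}{3773} = - \frac{83}{2416} + \frac{633}{539} = \frac{1484591}{1302224}$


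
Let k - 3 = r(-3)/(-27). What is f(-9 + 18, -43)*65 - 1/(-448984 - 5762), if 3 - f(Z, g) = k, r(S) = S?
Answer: -9852827/1364238 ≈ -7.2222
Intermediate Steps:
k = 28/9 (k = 3 - 3/(-27) = 3 - 3*(-1/27) = 3 + 1/9 = 28/9 ≈ 3.1111)
f(Z, g) = -1/9 (f(Z, g) = 3 - 1*28/9 = 3 - 28/9 = -1/9)
f(-9 + 18, -43)*65 - 1/(-448984 - 5762) = -1/9*65 - 1/(-448984 - 5762) = -65/9 - 1/(-454746) = -65/9 - 1*(-1/454746) = -65/9 + 1/454746 = -9852827/1364238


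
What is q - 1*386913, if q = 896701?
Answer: 509788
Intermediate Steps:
q - 1*386913 = 896701 - 1*386913 = 896701 - 386913 = 509788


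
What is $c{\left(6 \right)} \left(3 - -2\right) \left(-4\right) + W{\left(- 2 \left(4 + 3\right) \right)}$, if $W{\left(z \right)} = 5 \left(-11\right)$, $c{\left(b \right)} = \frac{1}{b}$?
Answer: $- \frac{175}{3} \approx -58.333$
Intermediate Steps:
$W{\left(z \right)} = -55$
$c{\left(6 \right)} \left(3 - -2\right) \left(-4\right) + W{\left(- 2 \left(4 + 3\right) \right)} = \frac{3 - -2}{6} \left(-4\right) - 55 = \frac{3 + 2}{6} \left(-4\right) - 55 = \frac{1}{6} \cdot 5 \left(-4\right) - 55 = \frac{5}{6} \left(-4\right) - 55 = - \frac{10}{3} - 55 = - \frac{175}{3}$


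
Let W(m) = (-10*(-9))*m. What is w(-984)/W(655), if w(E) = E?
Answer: -164/9825 ≈ -0.016692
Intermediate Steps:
W(m) = 90*m
w(-984)/W(655) = -984/(90*655) = -984/58950 = -984*1/58950 = -164/9825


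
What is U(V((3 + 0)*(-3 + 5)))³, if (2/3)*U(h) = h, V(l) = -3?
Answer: -729/8 ≈ -91.125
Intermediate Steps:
U(h) = 3*h/2
U(V((3 + 0)*(-3 + 5)))³ = ((3/2)*(-3))³ = (-9/2)³ = -729/8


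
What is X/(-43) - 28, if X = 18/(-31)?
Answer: -37306/1333 ≈ -27.987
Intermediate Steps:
X = -18/31 (X = 18*(-1/31) = -18/31 ≈ -0.58065)
X/(-43) - 28 = -18/31/(-43) - 28 = -18/31*(-1/43) - 28 = 18/1333 - 28 = -37306/1333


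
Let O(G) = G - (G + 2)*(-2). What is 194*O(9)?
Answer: 6014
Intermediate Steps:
O(G) = 4 + 3*G (O(G) = G - (2 + G)*(-2) = G - (-4 - 2*G) = G + (4 + 2*G) = 4 + 3*G)
194*O(9) = 194*(4 + 3*9) = 194*(4 + 27) = 194*31 = 6014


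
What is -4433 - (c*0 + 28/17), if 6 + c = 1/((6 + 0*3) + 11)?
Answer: -75389/17 ≈ -4434.6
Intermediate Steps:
c = -101/17 (c = -6 + 1/((6 + 0*3) + 11) = -6 + 1/((6 + 0) + 11) = -6 + 1/(6 + 11) = -6 + 1/17 = -101/17 ≈ -5.9412)
-4433 - (c*0 + 28/17) = -4433 - (-101/17*0 + 28/17) = -4433 - (0 + 28*(1/17)) = -4433 - (0 + 28/17) = -4433 - 1*28/17 = -4433 - 28/17 = -75389/17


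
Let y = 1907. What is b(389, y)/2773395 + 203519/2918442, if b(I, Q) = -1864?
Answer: 186332867039/2697997483530 ≈ 0.069063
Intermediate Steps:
b(389, y)/2773395 + 203519/2918442 = -1864/2773395 + 203519/2918442 = 186332867039/2697997483530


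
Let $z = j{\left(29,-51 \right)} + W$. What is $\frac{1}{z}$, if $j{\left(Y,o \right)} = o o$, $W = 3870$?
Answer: $\frac{1}{6471} \approx 0.00015454$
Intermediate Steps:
$j{\left(Y,o \right)} = o^{2}$
$z = 6471$ ($z = \left(-51\right)^{2} + 3870 = 2601 + 3870 = 6471$)
$\frac{1}{z} = \frac{1}{6471}$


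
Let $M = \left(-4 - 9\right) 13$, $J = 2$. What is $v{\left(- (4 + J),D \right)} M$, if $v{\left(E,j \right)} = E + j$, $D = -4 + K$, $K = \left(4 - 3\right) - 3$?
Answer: $2028$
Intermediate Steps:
$M = -169$ ($M = \left(-13\right) 13 = -169$)
$K = -2$ ($K = 1 - 3 = -2$)
$D = -6$ ($D = -4 - 2 = -6$)
$v{\left(- (4 + J),D \right)} M = \left(- (4 + 2) - 6\right) \left(-169\right) = \left(\left(-1\right) 6 - 6\right) \left(-169\right) = \left(-6 - 6\right) \left(-169\right) = \left(-12\right) \left(-169\right) = 2028$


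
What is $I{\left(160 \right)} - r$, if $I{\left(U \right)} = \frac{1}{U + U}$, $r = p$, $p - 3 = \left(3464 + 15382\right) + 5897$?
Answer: $- \frac{7918719}{320} \approx -24746.0$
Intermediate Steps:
$p = 24746$ ($p = 3 + \left(\left(3464 + 15382\right) + 5897\right) = 3 + \left(18846 + 5897\right) = 3 + 24743 = 24746$)
$r = 24746$
$I{\left(U \right)} = \frac{1}{2 U}$
$I{\left(160 \right)} - r = \frac{1}{2 \cdot 160} - 24746 = \frac{1}{2} \cdot \frac{1}{160} - 24746 = \frac{1}{320} - 24746 = - \frac{7918719}{320}$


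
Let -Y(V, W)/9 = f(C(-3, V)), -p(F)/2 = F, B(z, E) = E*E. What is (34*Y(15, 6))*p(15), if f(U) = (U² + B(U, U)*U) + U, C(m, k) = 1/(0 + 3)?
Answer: 4420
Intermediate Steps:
B(z, E) = E²
C(m, k) = ⅓ (C(m, k) = 1/3 = ⅓)
p(F) = -2*F
f(U) = U + U² + U³ (f(U) = (U² + U²*U) + U = (U² + U³) + U = U + U² + U³)
Y(V, W) = -13/3 (Y(V, W) = -3*(1 + ⅓ + (⅓)²) = -3*(1 + ⅓ + ⅑) = -3*13/9 = -9*13/27 = -13/3)
(34*Y(15, 6))*p(15) = (34*(-13/3))*(-2*15) = -442/3*(-30) = 4420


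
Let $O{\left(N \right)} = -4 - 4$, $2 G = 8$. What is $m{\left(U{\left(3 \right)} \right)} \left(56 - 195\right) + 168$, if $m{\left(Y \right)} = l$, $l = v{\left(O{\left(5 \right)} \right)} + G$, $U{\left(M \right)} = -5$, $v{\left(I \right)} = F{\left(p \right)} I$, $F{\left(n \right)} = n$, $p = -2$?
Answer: $-2612$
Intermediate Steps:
$G = 4$ ($G = \frac{1}{2} \cdot 8 = 4$)
$O{\left(N \right)} = -8$
$v{\left(I \right)} = - 2 I$
$l = 20$ ($l = \left(-2\right) \left(-8\right) + 4 = 16 + 4 = 20$)
$m{\left(Y \right)} = 20$
$m{\left(U{\left(3 \right)} \right)} \left(56 - 195\right) + 168 = 20 \left(56 - 195\right) + 168 = 20 \left(-139\right) + 168 = -2780 + 168 = -2612$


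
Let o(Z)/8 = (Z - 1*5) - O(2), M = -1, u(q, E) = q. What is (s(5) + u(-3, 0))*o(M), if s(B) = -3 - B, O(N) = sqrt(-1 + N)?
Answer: 616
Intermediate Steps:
o(Z) = -48 + 8*Z (o(Z) = 8*((Z - 1*5) - sqrt(-1 + 2)) = 8*((Z - 5) - sqrt(1)) = 8*((-5 + Z) - 1*1) = 8*((-5 + Z) - 1) = 8*(-6 + Z) = -48 + 8*Z)
(s(5) + u(-3, 0))*o(M) = ((-3 - 1*5) - 3)*(-48 + 8*(-1)) = ((-3 - 5) - 3)*(-48 - 8) = (-8 - 3)*(-56) = -11*(-56) = 616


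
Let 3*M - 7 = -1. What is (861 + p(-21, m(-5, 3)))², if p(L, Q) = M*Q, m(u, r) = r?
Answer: 751689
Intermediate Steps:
M = 2 (M = 7/3 + (⅓)*(-1) = 7/3 - ⅓ = 2)
p(L, Q) = 2*Q
(861 + p(-21, m(-5, 3)))² = (861 + 2*3)² = (861 + 6)² = 867² = 751689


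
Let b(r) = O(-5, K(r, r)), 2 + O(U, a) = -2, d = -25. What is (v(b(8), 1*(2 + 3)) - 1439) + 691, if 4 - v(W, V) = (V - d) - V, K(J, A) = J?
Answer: -769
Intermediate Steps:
O(U, a) = -4 (O(U, a) = -2 - 2 = -4)
b(r) = -4
v(W, V) = -21 (v(W, V) = 4 - ((V - 1*(-25)) - V) = 4 - ((V + 25) - V) = 4 - ((25 + V) - V) = 4 - 1*25 = 4 - 25 = -21)
(v(b(8), 1*(2 + 3)) - 1439) + 691 = (-21 - 1439) + 691 = -1460 + 691 = -769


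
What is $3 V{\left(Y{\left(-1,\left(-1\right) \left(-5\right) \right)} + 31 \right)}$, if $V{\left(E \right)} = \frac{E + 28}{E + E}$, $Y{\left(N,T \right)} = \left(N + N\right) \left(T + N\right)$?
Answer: $\frac{153}{46} \approx 3.3261$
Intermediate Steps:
$Y{\left(N,T \right)} = 2 N \left(N + T\right)$
$V{\left(E \right)} = \frac{28 + E}{2 E}$
$3 V{\left(Y{\left(-1,\left(-1\right) \left(-5\right) \right)} + 31 \right)} = 3 \frac{28 + \left(2 \left(-1\right) \left(-1 - -5\right) + 31\right)}{2 \left(2 \left(-1\right) \left(-1 - -5\right) + 31\right)} = 3 \frac{28 + \left(2 \left(-1\right) \left(-1 + 5\right) + 31\right)}{2 \left(2 \left(-1\right) \left(-1 + 5\right) + 31\right)} = 3 \frac{28 + \left(2 \left(-1\right) 4 + 31\right)}{2 \left(2 \left(-1\right) 4 + 31\right)} = 3 \frac{28 + \left(-8 + 31\right)}{2 \left(-8 + 31\right)} = 3 \frac{28 + 23}{2 \cdot 23} = 3 \cdot \frac{1}{2} \cdot \frac{1}{23} \cdot 51 = 3 \cdot \frac{51}{46} = \frac{153}{46}$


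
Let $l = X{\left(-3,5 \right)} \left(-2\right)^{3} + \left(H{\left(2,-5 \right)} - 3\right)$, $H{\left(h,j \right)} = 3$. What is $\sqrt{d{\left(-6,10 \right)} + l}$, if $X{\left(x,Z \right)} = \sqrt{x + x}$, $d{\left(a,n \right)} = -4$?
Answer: $2 \sqrt{-1 - 2 i \sqrt{6}} \approx 2.8284 - 3.4641 i$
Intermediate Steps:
$X{\left(x,Z \right)} = \sqrt{2} \sqrt{x}$ ($X{\left(x,Z \right)} = \sqrt{2 x} = \sqrt{2} \sqrt{x}$)
$l = - 8 i \sqrt{6}$ ($l = \sqrt{2} \sqrt{-3} \left(-2\right)^{3} + \left(3 - 3\right) = \sqrt{2} i \sqrt{3} \left(-8\right) + \left(3 - 3\right) = i \sqrt{6} \left(-8\right) + 0 = - 8 i \sqrt{6} + 0 = - 8 i \sqrt{6} \approx - 19.596 i$)
$\sqrt{d{\left(-6,10 \right)} + l} = \sqrt{-4 - 8 i \sqrt{6}}$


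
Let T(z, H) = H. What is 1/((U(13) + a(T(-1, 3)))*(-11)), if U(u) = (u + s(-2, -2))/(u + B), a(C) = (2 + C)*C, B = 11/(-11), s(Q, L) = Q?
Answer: -12/2101 ≈ -0.0057116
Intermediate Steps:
B = -1 (B = 11*(-1/11) = -1)
a(C) = C*(2 + C)
U(u) = (-2 + u)/(-1 + u) (U(u) = (u - 2)/(u - 1) = (-2 + u)/(-1 + u))
1/((U(13) + a(T(-1, 3)))*(-11)) = 1/(((-2 + 13)/(-1 + 13) + 3*(2 + 3))*(-11)) = 1/((11/12 + 3*5)*(-11)) = 1/(((1/12)*11 + 15)*(-11)) = 1/((11/12 + 15)*(-11)) = 1/((191/12)*(-11)) = 1/(-2101/12) = -12/2101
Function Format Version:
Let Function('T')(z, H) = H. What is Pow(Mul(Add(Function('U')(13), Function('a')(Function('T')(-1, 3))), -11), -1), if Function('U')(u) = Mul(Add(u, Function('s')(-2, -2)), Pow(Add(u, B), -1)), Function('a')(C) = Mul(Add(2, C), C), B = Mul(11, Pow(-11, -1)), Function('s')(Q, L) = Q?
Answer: Rational(-12, 2101) ≈ -0.0057116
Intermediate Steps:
B = -1 (B = Mul(11, Rational(-1, 11)) = -1)
Function('a')(C) = Mul(C, Add(2, C))
Function('U')(u) = Mul(Pow(Add(-1, u), -1), Add(-2, u)) (Function('U')(u) = Mul(Add(u, -2), Pow(Add(u, -1), -1)) = Mul(Add(-2, u), Pow(Add(-1, u), -1)) = Mul(Pow(Add(-1, u), -1), Add(-2, u)))
Pow(Mul(Add(Function('U')(13), Function('a')(Function('T')(-1, 3))), -11), -1) = Pow(Mul(Add(Mul(Pow(Add(-1, 13), -1), Add(-2, 13)), Mul(3, Add(2, 3))), -11), -1) = Pow(Mul(Add(Mul(Pow(12, -1), 11), Mul(3, 5)), -11), -1) = Pow(Mul(Add(Mul(Rational(1, 12), 11), 15), -11), -1) = Pow(Mul(Add(Rational(11, 12), 15), -11), -1) = Pow(Mul(Rational(191, 12), -11), -1) = Pow(Rational(-2101, 12), -1) = Rational(-12, 2101)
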